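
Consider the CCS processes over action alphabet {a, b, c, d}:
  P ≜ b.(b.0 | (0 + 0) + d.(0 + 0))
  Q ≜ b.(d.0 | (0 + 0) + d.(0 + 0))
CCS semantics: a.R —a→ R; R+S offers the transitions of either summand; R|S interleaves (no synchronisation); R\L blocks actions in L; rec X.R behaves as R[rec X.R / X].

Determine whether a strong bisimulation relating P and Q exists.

not bisimilar

LTS(P): 4 reachable states
  u0 = b.(b.0 | (0 + 0) + d.(0 + 0)) → --b--▸ u1
  u1 = b.0 | (0 + 0) + d.(0 + 0) → --b--▸ u2, --d--▸ u3
  u2 = 0 | (0 + 0) → ∅
  u3 = 0 + 0 → ∅
LTS(Q): 4 reachable states
  v0 = b.(d.0 | (0 + 0) + d.(0 + 0)) → --b--▸ v1
  v1 = d.0 | (0 + 0) + d.(0 + 0) → --d--▸ v2, --d--▸ v3
  v2 = 0 + 0 → ∅
  v3 = 0 | (0 + 0) → ∅
Coarsest stable partition (strong bisimilarity classes):
  B0 = {u0}
  B1 = {u1}
  B2 = {u2, u3, v2, v3}
  B3 = {v0}
  B4 = {v1}
u0 ∈ B0, v0 ∈ B3 → different blocks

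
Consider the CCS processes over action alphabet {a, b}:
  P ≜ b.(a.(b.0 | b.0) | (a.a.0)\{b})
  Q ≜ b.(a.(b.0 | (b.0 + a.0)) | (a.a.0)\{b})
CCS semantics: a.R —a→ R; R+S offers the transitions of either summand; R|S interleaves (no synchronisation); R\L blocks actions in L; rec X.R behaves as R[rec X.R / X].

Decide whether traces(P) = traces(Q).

NO — witness ⟨baaaa⟩

LTS(P): 16 reachable states
  s0 = b.(a.(b.0 | b.0) | (a.a.0)\{b}) ⊢ --b--▸ s1
  s1 = a.(b.0 | b.0) | (a.a.0)\{b} ⊢ --a--▸ s2, --a--▸ s3
  s2 = a.(b.0 | b.0) | (a.0)\{b} ⊢ --a--▸ s4, --a--▸ s5
  s3 = b.0 | b.0 | (a.a.0)\{b} ⊢ --a--▸ s5, --b--▸ s6, --b--▸ s7
  s4 = a.(b.0 | b.0) | 0\{b} ⊢ --a--▸ s8
  s5 = b.0 | b.0 | (a.0)\{b} ⊢ --a--▸ s8, --b--▸ s10, --b--▸ s9
  s6 = 0 | b.0 | (a.a.0)\{b} ⊢ --a--▸ s9, --b--▸ s11
  s7 = b.0 | 0 | (a.a.0)\{b} ⊢ --a--▸ s10, --b--▸ s11
  s8 = b.0 | b.0 | 0\{b} ⊢ --b--▸ s12, --b--▸ s13
  s9 = 0 | b.0 | (a.0)\{b} ⊢ --a--▸ s12, --b--▸ s14
  s10 = b.0 | 0 | (a.0)\{b} ⊢ --a--▸ s13, --b--▸ s14
  s11 = 0 | 0 | (a.a.0)\{b} ⊢ --a--▸ s14
  s12 = 0 | b.0 | 0\{b} ⊢ --b--▸ s15
  s13 = b.0 | 0 | 0\{b} ⊢ --b--▸ s15
  s14 = 0 | 0 | (a.0)\{b} ⊢ --a--▸ s15
  s15 = 0 | 0 | 0\{b} ⊢ ∅
LTS(Q): 16 reachable states
  t0 = b.(a.(b.0 | (b.0 + a.0)) | (a.a.0)\{b}) ⊢ --b--▸ t1
  t1 = a.(b.0 | (b.0 + a.0)) | (a.a.0)\{b} ⊢ --a--▸ t2, --a--▸ t3
  t2 = a.(b.0 | (b.0 + a.0)) | (a.0)\{b} ⊢ --a--▸ t4, --a--▸ t5
  t3 = b.0 | (b.0 + a.0) | (a.a.0)\{b} ⊢ --a--▸ t5, --a--▸ t6, --b--▸ t6, --b--▸ t7
  t4 = a.(b.0 | (b.0 + a.0)) | 0\{b} ⊢ --a--▸ t8
  t5 = b.0 | (b.0 + a.0) | (a.0)\{b} ⊢ --a--▸ t8, --a--▸ t9, --b--▸ t10, --b--▸ t9
  t6 = b.0 | 0 | (a.a.0)\{b} ⊢ --a--▸ t9, --b--▸ t11
  t7 = 0 | (b.0 + a.0) | (a.a.0)\{b} ⊢ --a--▸ t10, --a--▸ t11, --b--▸ t11
  t8 = b.0 | (b.0 + a.0) | 0\{b} ⊢ --a--▸ t12, --b--▸ t12, --b--▸ t13
  t9 = b.0 | 0 | (a.0)\{b} ⊢ --a--▸ t12, --b--▸ t14
  t10 = 0 | (b.0 + a.0) | (a.0)\{b} ⊢ --a--▸ t13, --a--▸ t14, --b--▸ t14
  t11 = 0 | 0 | (a.a.0)\{b} ⊢ --a--▸ t14
  t12 = b.0 | 0 | 0\{b} ⊢ --b--▸ t15
  t13 = 0 | (b.0 + a.0) | 0\{b} ⊢ --a--▸ t15, --b--▸ t15
  t14 = 0 | 0 | (a.0)\{b} ⊢ --a--▸ t15
  t15 = 0 | 0 | 0\{b} ⊢ ∅
Trace ⟨baaaa⟩ through Q, begin at {t0}:
  step 1 (b): {t1}
  step 2 (a): {t2, t3}
  step 3 (a): {t4, t5, t6}
  step 4 (a): {t8, t9}
  step 5 (a): {t12}
  Q completes σ.
Trace ⟨baaaa⟩ through P, begin at {s0}:
  step 1 (b): {s1}
  step 2 (a): {s2, s3}
  step 3 (a): {s4, s5}
  step 4 (a): {s8}
  step 5 (a): ∅ (P stuck)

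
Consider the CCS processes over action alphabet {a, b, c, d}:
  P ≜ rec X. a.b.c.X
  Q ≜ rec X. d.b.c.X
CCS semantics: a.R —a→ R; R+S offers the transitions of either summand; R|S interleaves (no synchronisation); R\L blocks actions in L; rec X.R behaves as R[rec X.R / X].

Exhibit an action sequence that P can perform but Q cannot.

a

LTS(P): 3 reachable states
  s0 = rec X. a.b.c.X | —a→ s1
  s1 = b.c.(rec X. a.b.c.X) | —b→ s2
  s2 = c.(rec X. a.b.c.X) | —c→ s0
LTS(Q): 3 reachable states
  t0 = rec X. d.b.c.X | —d→ t1
  t1 = b.c.(rec X. d.b.c.X) | —b→ t2
  t2 = c.(rec X. d.b.c.X) | —c→ t0
Trace ⟨a⟩ through P, begin at {s0}:
  [1] a ⇒ {s1}
  P completes σ.
Trace ⟨a⟩ through Q, begin at {t0}:
  [1] a ⇒ no successor for Q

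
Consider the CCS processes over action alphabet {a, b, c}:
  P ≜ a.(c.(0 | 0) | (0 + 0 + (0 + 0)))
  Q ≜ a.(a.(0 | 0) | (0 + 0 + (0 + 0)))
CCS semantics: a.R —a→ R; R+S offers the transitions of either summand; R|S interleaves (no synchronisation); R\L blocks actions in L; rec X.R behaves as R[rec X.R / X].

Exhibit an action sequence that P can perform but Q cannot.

P's transition system — 3 states:
  m0 = a.(c.(0 | 0) | (0 + 0 + (0 + 0))) ⊢ --a--▸ m1
  m1 = c.(0 | 0) | (0 + 0 + (0 + 0)) ⊢ --c--▸ m2
  m2 = 0 | 0 | (0 + 0 + (0 + 0)) ⊢ deadlocked
Q's transition system — 3 states:
  n0 = a.(a.(0 | 0) | (0 + 0 + (0 + 0))) ⊢ --a--▸ n1
  n1 = a.(0 | 0) | (0 + 0 + (0 + 0)) ⊢ --a--▸ n2
  n2 = 0 | 0 | (0 + 0 + (0 + 0)) ⊢ deadlocked
Executing ac from P (initial set {m0}):
  step 1 (a): {m1}
  step 2 (c): {m2}
  — P admits the full trace.
Executing ac from Q (initial set {n0}):
  step 1 (a): {n1}
  step 2 (c): ∅ (Q stuck)

ac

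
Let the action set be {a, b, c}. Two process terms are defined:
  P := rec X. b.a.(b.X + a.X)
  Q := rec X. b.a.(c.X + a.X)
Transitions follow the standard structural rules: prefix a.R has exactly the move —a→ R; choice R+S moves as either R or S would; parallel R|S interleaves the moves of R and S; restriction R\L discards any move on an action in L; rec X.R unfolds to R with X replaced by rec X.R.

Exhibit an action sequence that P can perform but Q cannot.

bab

P's transition system — 3 states:
  u0 = rec X. b.a.(b.X + a.X) | ··b··> u1
  u1 = a.(b.(rec X. b.a.(b.X + a.X)) + a.(rec X. b.a.(b.X + a.X))) | ··a··> u2
  u2 = b.(rec X. b.a.(b.X + a.X)) + a.(rec X. b.a.(b.X + a.X)) | ··a··> u0, ··b··> u0
Q's transition system — 3 states:
  v0 = rec X. b.a.(c.X + a.X) | ··b··> v1
  v1 = a.(c.(rec X. b.a.(c.X + a.X)) + a.(rec X. b.a.(c.X + a.X))) | ··a··> v2
  v2 = c.(rec X. b.a.(c.X + a.X)) + a.(rec X. b.a.(c.X + a.X)) | ··a··> v0, ··c··> v0
Run σ = ⟨bab⟩ on P: start {u0}
  [1] b ⇒ {u1}
  [2] a ⇒ {u2}
  [3] b ⇒ {u0}
  ✓ P
Run σ = ⟨bab⟩ on Q: start {v0}
  [1] b ⇒ {v1}
  [2] a ⇒ {v2}
  [3] b ⇒ ∅ (Q stuck)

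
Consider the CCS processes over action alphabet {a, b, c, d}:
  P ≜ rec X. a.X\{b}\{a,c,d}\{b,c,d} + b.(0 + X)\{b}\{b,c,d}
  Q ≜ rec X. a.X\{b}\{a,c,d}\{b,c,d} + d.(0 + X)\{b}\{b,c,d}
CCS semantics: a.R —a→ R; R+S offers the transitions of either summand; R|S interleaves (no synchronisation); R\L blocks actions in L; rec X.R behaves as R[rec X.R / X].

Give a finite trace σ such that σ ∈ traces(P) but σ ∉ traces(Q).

b

LTS(P): 4 reachable states
  m0 = rec X. a.X\{b}\{a,c,d}\{b,c,d} + b.(0 + X)\{b}\{b,c,d} → -a-> m1, -b-> m2
  m1 = (rec X. a.X\{b}\{a,c,d}\{b,c,d} + b.(0 + X)\{b}\{b,c,d})\{b}\{a,c,d}\{b,c,d} → stopped
  m2 = (0 + (rec X. a.X\{b}\{a,c,d}\{b,c,d} + b.(0 + X)\{b}\{b,c,d}))\{b}\{b,c,d} → -a-> m3
  m3 = (rec X. a.X\{b}\{a,c,d}\{b,c,d} + b.(0 + X)\{b}\{b,c,d})\{b}\{a,c,d}\{b,c,d}\{b}\{b,c,d} → stopped
LTS(Q): 4 reachable states
  n0 = rec X. a.X\{b}\{a,c,d}\{b,c,d} + d.(0 + X)\{b}\{b,c,d} → -a-> n1, -d-> n2
  n1 = (rec X. a.X\{b}\{a,c,d}\{b,c,d} + d.(0 + X)\{b}\{b,c,d})\{b}\{a,c,d}\{b,c,d} → stopped
  n2 = (0 + (rec X. a.X\{b}\{a,c,d}\{b,c,d} + d.(0 + X)\{b}\{b,c,d}))\{b}\{b,c,d} → -a-> n3
  n3 = (rec X. a.X\{b}\{a,c,d}\{b,c,d} + d.(0 + X)\{b}\{b,c,d})\{b}\{a,c,d}\{b,c,d}\{b}\{b,c,d} → stopped
Trace ⟨b⟩ through P, begin at {m0}:
  after b @ step 1: {m2}
  P completes σ.
Trace ⟨b⟩ through Q, begin at {n0}:
  after b @ step 1: no successor for Q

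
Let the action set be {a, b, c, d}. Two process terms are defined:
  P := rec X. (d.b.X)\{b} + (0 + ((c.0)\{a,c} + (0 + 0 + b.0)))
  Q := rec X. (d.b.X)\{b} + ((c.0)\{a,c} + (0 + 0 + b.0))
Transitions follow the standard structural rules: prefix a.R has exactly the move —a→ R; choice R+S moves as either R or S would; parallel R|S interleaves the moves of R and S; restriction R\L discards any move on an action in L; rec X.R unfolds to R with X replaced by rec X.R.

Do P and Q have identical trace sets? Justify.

P's transition system — 3 states:
  u0 = rec X. (d.b.X)\{b} + (0 + ((c.0)\{a,c} + (0 + 0 + b.0))) ⊢ =b=> u1, =d=> u2
  u1 = 0 ⊢ deadlocked
  u2 = (b.(rec X. (d.b.X)\{b} + (0 + ((c.0)\{a,c} + (0 + 0 + b.0)))))\{b} ⊢ deadlocked
Q's transition system — 3 states:
  v0 = rec X. (d.b.X)\{b} + ((c.0)\{a,c} + (0 + 0 + b.0)) ⊢ =b=> v1, =d=> v2
  v1 = 0 ⊢ deadlocked
  v2 = (b.(rec X. (d.b.X)\{b} + ((c.0)\{a,c} + (0 + 0 + b.0))))\{b} ⊢ deadlocked
Bisimilarity quotient blocks:
  B0 = {u0, v0}
  B1 = {u1, u2, v1, v2}
u0 ∈ B0, v0 ∈ B0 → same block
Bisimilar ⇒ trace-equivalent.

traces(P) = traces(Q)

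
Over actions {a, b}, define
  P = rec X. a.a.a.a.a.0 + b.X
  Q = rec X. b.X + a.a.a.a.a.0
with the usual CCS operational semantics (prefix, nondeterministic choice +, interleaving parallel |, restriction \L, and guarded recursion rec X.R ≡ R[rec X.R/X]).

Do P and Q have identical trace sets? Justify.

trace-equivalent

LTS(P): 6 reachable states
  s0 = rec X. a.a.a.a.a.0 + b.X | ··a··> s1, ··b··> s0
  s1 = a.a.a.a.0 | ··a··> s2
  s2 = a.a.a.0 | ··a··> s3
  s3 = a.a.0 | ··a··> s4
  s4 = a.0 | ··a··> s5
  s5 = 0 | stopped
LTS(Q): 6 reachable states
  t0 = rec X. b.X + a.a.a.a.a.0 | ··a··> t1, ··b··> t0
  t1 = a.a.a.a.0 | ··a··> t2
  t2 = a.a.a.0 | ··a··> t3
  t3 = a.a.0 | ··a··> t4
  t4 = a.0 | ··a··> t5
  t5 = 0 | stopped
Partition-refinement fixed point:
  B0 = {s0, t0}
  B1 = {s1, t1}
  B2 = {s2, t2}
  B3 = {s3, t3}
  B4 = {s4, t4}
  B5 = {s5, t5}
s0 ∈ B0, t0 ∈ B0 → same block
Bisimilar ⇒ trace-equivalent.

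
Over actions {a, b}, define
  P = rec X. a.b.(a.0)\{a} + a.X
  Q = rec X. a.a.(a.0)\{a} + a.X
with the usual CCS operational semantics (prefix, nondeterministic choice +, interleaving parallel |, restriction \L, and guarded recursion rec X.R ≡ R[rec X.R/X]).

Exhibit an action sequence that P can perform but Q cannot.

ab

Reachable graph of P (3 states):
  p0 = rec X. a.b.(a.0)\{a} + a.X has moves =a=> p0, =a=> p1
  p1 = b.(a.0)\{a} has moves =b=> p2
  p2 = (a.0)\{a} has moves (no moves)
Reachable graph of Q (3 states):
  q0 = rec X. a.a.(a.0)\{a} + a.X has moves =a=> q0, =a=> q1
  q1 = a.(a.0)\{a} has moves =a=> q2
  q2 = (a.0)\{a} has moves (no moves)
Executing ab from P (initial set {p0}):
  step 1 (a): {p0, p1}
  step 2 (b): {p2}
  — P admits the full trace.
Executing ab from Q (initial set {q0}):
  step 1 (a): {q0, q1}
  step 2 (b): ∅  — Q cannot continue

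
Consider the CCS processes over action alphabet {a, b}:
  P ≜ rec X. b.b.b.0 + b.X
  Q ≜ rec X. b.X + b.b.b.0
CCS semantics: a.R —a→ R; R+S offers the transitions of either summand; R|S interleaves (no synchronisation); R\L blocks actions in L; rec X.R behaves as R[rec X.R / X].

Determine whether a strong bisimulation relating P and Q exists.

YES

P's transition system — 4 states:
  s0 = rec X. b.b.b.0 + b.X ⊢ —b→ s0, —b→ s1
  s1 = b.b.0 ⊢ —b→ s2
  s2 = b.0 ⊢ —b→ s3
  s3 = 0 ⊢ stopped
Q's transition system — 4 states:
  t0 = rec X. b.X + b.b.b.0 ⊢ —b→ t0, —b→ t1
  t1 = b.b.0 ⊢ —b→ t2
  t2 = b.0 ⊢ —b→ t3
  t3 = 0 ⊢ stopped
Partition-refinement fixed point:
  B0 = {s0, t0}
  B1 = {s1, t1}
  B2 = {s2, t2}
  B3 = {s3, t3}
s0 ∈ B0, t0 ∈ B0 → same block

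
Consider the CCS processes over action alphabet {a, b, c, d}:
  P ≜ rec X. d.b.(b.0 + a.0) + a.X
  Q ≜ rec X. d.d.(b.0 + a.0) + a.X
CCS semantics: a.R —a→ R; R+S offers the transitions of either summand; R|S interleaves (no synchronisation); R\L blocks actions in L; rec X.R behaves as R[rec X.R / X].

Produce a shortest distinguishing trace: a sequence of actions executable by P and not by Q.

db

LTS(P): 4 reachable states
  m0 = rec X. d.b.(b.0 + a.0) + a.X ⊢ ··a··> m0, ··d··> m1
  m1 = b.(b.0 + a.0) ⊢ ··b··> m2
  m2 = b.0 + a.0 ⊢ ··a··> m3, ··b··> m3
  m3 = 0 ⊢ stopped
LTS(Q): 4 reachable states
  n0 = rec X. d.d.(b.0 + a.0) + a.X ⊢ ··a··> n0, ··d··> n1
  n1 = d.(b.0 + a.0) ⊢ ··d··> n2
  n2 = b.0 + a.0 ⊢ ··a··> n3, ··b··> n3
  n3 = 0 ⊢ stopped
Trace ⟨db⟩ through P, begin at {m0}:
  [1] d ⇒ {m1}
  [2] b ⇒ {m2}
  ✓ P
Trace ⟨db⟩ through Q, begin at {n0}:
  [1] d ⇒ {n1}
  [2] b ⇒ ∅ (Q stuck)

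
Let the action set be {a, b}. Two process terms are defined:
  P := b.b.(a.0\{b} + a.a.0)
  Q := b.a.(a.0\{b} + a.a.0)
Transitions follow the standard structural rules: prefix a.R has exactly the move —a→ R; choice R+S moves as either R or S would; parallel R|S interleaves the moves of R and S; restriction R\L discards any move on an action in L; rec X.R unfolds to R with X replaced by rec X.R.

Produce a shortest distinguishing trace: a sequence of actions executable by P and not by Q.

bb

Reachable graph of P (6 states):
  m0 = b.b.(a.0\{b} + a.a.0) :: —b→ m1
  m1 = b.(a.0\{b} + a.a.0) :: —b→ m2
  m2 = a.0\{b} + a.a.0 :: —a→ m3, —a→ m4
  m3 = 0\{b} :: ∅
  m4 = a.0 :: —a→ m5
  m5 = 0 :: ∅
Reachable graph of Q (6 states):
  n0 = b.a.(a.0\{b} + a.a.0) :: —b→ n1
  n1 = a.(a.0\{b} + a.a.0) :: —a→ n2
  n2 = a.0\{b} + a.a.0 :: —a→ n3, —a→ n4
  n3 = 0\{b} :: ∅
  n4 = a.0 :: —a→ n5
  n5 = 0 :: ∅
Trace ⟨bb⟩ through P, begin at {m0}:
  [1] b ⇒ {m1}
  [2] b ⇒ {m2}
  — P admits the full trace.
Trace ⟨bb⟩ through Q, begin at {n0}:
  [1] b ⇒ {n1}
  [2] b ⇒ ∅  — Q cannot continue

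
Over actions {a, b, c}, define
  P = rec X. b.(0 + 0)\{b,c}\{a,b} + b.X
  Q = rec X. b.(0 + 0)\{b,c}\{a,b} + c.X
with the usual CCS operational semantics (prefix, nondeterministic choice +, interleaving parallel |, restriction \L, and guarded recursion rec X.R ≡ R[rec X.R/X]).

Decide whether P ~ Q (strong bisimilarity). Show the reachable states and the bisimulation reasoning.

P's transition system — 2 states:
  m0 = rec X. b.(0 + 0)\{b,c}\{a,b} + b.X ⊢ ··b··> m0, ··b··> m1
  m1 = (0 + 0)\{b,c}\{a,b} ⊢ (no moves)
Q's transition system — 2 states:
  n0 = rec X. b.(0 + 0)\{b,c}\{a,b} + c.X ⊢ ··b··> n1, ··c··> n0
  n1 = (0 + 0)\{b,c}\{a,b} ⊢ (no moves)
Partition-refinement fixed point:
  B0 = {m0}
  B1 = {m1, n1}
  B2 = {n0}
m0 ∈ B0, n0 ∈ B2 → different blocks

NO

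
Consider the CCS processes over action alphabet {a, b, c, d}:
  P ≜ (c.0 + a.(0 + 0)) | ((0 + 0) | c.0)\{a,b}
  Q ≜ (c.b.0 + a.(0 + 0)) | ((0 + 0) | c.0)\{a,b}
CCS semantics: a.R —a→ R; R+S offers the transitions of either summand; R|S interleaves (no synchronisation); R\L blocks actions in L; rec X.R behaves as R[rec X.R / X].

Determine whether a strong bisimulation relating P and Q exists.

not bisimilar

Reachable graph of P (6 states):
  m0 = (c.0 + a.(0 + 0)) | ((0 + 0) | c.0)\{a,b} → -a-> m1, -c-> m2, -c-> m3
  m1 = (0 + 0) | ((0 + 0) | c.0)\{a,b} → -c-> m4
  m2 = (c.0 + a.(0 + 0)) | ((0 + 0) | 0)\{a,b} → -a-> m4, -c-> m5
  m3 = 0 | ((0 + 0) | c.0)\{a,b} → -c-> m5
  m4 = (0 + 0) | ((0 + 0) | 0)\{a,b} → ∅
  m5 = 0 | ((0 + 0) | 0)\{a,b} → ∅
Reachable graph of Q (8 states):
  n0 = (c.b.0 + a.(0 + 0)) | ((0 + 0) | c.0)\{a,b} → -a-> n1, -c-> n2, -c-> n3
  n1 = (0 + 0) | ((0 + 0) | c.0)\{a,b} → -c-> n4
  n2 = (c.b.0 + a.(0 + 0)) | ((0 + 0) | 0)\{a,b} → -a-> n4, -c-> n5
  n3 = b.0 | ((0 + 0) | c.0)\{a,b} → -b-> n6, -c-> n5
  n4 = (0 + 0) | ((0 + 0) | 0)\{a,b} → ∅
  n5 = b.0 | ((0 + 0) | 0)\{a,b} → -b-> n7
  n6 = 0 | ((0 + 0) | c.0)\{a,b} → -c-> n7
  n7 = 0 | ((0 + 0) | 0)\{a,b} → ∅
Bisimilarity quotient blocks:
  B0 = {m0}
  B1 = {m1, m3, n1, n6}
  B2 = {m4, m5, n4, n7}
  B3 = {m2}
  B4 = {n0}
  B5 = {n3}
  B6 = {n5}
  B7 = {n2}
m0 ∈ B0, n0 ∈ B4 → different blocks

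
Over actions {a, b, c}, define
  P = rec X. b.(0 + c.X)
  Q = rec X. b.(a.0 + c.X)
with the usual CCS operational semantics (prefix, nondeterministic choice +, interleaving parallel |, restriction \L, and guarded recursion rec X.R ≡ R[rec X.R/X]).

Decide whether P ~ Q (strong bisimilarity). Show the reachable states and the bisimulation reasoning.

Reachable graph of P (2 states):
  u0 = rec X. b.(0 + c.X) | —b→ u1
  u1 = 0 + c.(rec X. b.(0 + c.X)) | —c→ u0
Reachable graph of Q (3 states):
  v0 = rec X. b.(a.0 + c.X) | —b→ v1
  v1 = a.0 + c.(rec X. b.(a.0 + c.X)) | —a→ v2, —c→ v0
  v2 = 0 | ·
Bisimilarity quotient blocks:
  B0 = {u0}
  B1 = {u1}
  B2 = {v0}
  B3 = {v1}
  B4 = {v2}
u0 ∈ B0, v0 ∈ B2 → different blocks

not bisimilar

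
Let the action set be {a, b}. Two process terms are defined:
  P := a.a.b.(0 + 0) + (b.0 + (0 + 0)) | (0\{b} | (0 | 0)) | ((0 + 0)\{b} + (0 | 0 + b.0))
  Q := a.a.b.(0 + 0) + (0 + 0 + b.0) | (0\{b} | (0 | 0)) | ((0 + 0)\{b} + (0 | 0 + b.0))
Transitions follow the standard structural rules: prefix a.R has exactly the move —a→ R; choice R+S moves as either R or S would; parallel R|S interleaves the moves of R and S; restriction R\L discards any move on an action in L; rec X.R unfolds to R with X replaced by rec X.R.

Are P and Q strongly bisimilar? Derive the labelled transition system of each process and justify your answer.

LTS(P): 7 reachable states
  m0 = a.a.b.(0 + 0) + (b.0 + (0 + 0)) | (0\{b} | (0 | 0)) | ((0 + 0)\{b} + (0 | 0 + b.0)) :: ··a··> m1, ··b··> m2, ··b··> m3
  m1 = a.b.(0 + 0) :: ··a··> m4
  m2 = (b.0 + (0 + 0)) | (0\{b} | (0 | 0)) | 0 :: ··b··> m5
  m3 = 0 | (0\{b} | (0 | 0)) | ((0 + 0)\{b} + (0 | 0 + b.0)) :: ··b··> m5
  m4 = b.(0 + 0) :: ··b··> m6
  m5 = 0 | (0\{b} | (0 | 0)) | 0 :: deadlocked
  m6 = 0 + 0 :: deadlocked
LTS(Q): 7 reachable states
  n0 = a.a.b.(0 + 0) + (0 + 0 + b.0) | (0\{b} | (0 | 0)) | ((0 + 0)\{b} + (0 | 0 + b.0)) :: ··a··> n1, ··b··> n2, ··b··> n3
  n1 = a.b.(0 + 0) :: ··a··> n4
  n2 = (0 + 0 + b.0) | (0\{b} | (0 | 0)) | 0 :: ··b··> n5
  n3 = 0 | (0\{b} | (0 | 0)) | ((0 + 0)\{b} + (0 | 0 + b.0)) :: ··b··> n5
  n4 = b.(0 + 0) :: ··b··> n6
  n5 = 0 | (0\{b} | (0 | 0)) | 0 :: deadlocked
  n6 = 0 + 0 :: deadlocked
Coarsest stable partition (strong bisimilarity classes):
  B0 = {m0, n0}
  B1 = {m1, n1}
  B2 = {m2, m3, m4, n2, n3, n4}
  B3 = {m5, m6, n5, n6}
m0 ∈ B0, n0 ∈ B0 → same block

P ~ Q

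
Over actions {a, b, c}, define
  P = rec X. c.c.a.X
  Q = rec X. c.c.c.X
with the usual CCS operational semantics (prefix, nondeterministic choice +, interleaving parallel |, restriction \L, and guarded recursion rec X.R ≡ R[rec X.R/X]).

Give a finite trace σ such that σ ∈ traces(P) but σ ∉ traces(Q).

LTS(P): 3 reachable states
  u0 = rec X. c.c.a.X | --c--▸ u1
  u1 = c.a.(rec X. c.c.a.X) | --c--▸ u2
  u2 = a.(rec X. c.c.a.X) | --a--▸ u0
LTS(Q): 3 reachable states
  v0 = rec X. c.c.c.X | --c--▸ v1
  v1 = c.c.(rec X. c.c.c.X) | --c--▸ v2
  v2 = c.(rec X. c.c.c.X) | --c--▸ v0
Trace ⟨cca⟩ through P, begin at {u0}:
  after c @ step 1: {u1}
  after c @ step 2: {u2}
  after a @ step 3: {u0}
  — P admits the full trace.
Trace ⟨cca⟩ through Q, begin at {v0}:
  after c @ step 1: {v1}
  after c @ step 2: {v2}
  after a @ step 3: no successor for Q

cca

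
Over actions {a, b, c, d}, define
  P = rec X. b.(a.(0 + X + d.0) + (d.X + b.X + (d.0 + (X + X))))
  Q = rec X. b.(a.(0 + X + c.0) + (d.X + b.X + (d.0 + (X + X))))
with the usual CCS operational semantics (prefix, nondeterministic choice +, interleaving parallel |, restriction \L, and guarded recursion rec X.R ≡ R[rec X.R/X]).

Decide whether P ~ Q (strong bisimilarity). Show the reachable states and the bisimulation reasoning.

NO

LTS(P): 4 reachable states
  u0 = rec X. b.(a.(0 + X + d.0) + (d.X + b.X + (d.0 + (X + X)))) :: —b→ u1
  u1 = a.(0 + (rec X. b.(a.(0 + X + d.0) + (d.X + b.X + (d.0 + (X + X))))) + d.0) + (d.(rec X. b.(a.(0 + X + d.0) + (d.X + b.X + (d.0 + (X + X))))) + b.(rec X. b.(a.(0 + X + d.0) + (d.X + b.X + (d.0 + (X + X))))) + (d.0 + ((rec X. b.(a.(0 + X + d.0) + (d.X + b.X + (d.0 + (X + X))))) + (rec X. b.(a.(0 + X + d.0) + (d.X + b.X + (d.0 + (X + X)))))))) :: —a→ u2, —b→ u0, —b→ u1, —d→ u0, —d→ u3
  u2 = 0 + (rec X. b.(a.(0 + X + d.0) + (d.X + b.X + (d.0 + (X + X))))) + d.0 :: —b→ u1, —d→ u3
  u3 = 0 :: (no moves)
LTS(Q): 4 reachable states
  v0 = rec X. b.(a.(0 + X + c.0) + (d.X + b.X + (d.0 + (X + X)))) :: —b→ v1
  v1 = a.(0 + (rec X. b.(a.(0 + X + c.0) + (d.X + b.X + (d.0 + (X + X))))) + c.0) + (d.(rec X. b.(a.(0 + X + c.0) + (d.X + b.X + (d.0 + (X + X))))) + b.(rec X. b.(a.(0 + X + c.0) + (d.X + b.X + (d.0 + (X + X))))) + (d.0 + ((rec X. b.(a.(0 + X + c.0) + (d.X + b.X + (d.0 + (X + X))))) + (rec X. b.(a.(0 + X + c.0) + (d.X + b.X + (d.0 + (X + X)))))))) :: —a→ v2, —b→ v0, —b→ v1, —d→ v0, —d→ v3
  v2 = 0 + (rec X. b.(a.(0 + X + c.0) + (d.X + b.X + (d.0 + (X + X))))) + c.0 :: —b→ v1, —c→ v3
  v3 = 0 :: (no moves)
Coarsest stable partition (strong bisimilarity classes):
  B0 = {u0}
  B1 = {u1}
  B2 = {u3, v3}
  B3 = {u2}
  B4 = {v0}
  B5 = {v1}
  B6 = {v2}
u0 ∈ B0, v0 ∈ B4 → different blocks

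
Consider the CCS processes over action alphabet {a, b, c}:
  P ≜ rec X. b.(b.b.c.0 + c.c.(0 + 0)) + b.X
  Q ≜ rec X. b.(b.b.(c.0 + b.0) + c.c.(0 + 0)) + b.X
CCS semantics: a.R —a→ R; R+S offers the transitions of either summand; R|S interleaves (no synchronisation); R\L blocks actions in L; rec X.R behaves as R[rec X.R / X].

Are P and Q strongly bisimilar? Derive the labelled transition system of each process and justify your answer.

P's transition system — 7 states:
  u0 = rec X. b.(b.b.c.0 + c.c.(0 + 0)) + b.X has moves --b--▸ u0, --b--▸ u1
  u1 = b.b.c.0 + c.c.(0 + 0) has moves --b--▸ u2, --c--▸ u3
  u2 = b.c.0 has moves --b--▸ u4
  u3 = c.(0 + 0) has moves --c--▸ u5
  u4 = c.0 has moves --c--▸ u6
  u5 = 0 + 0 has moves deadlocked
  u6 = 0 has moves deadlocked
Q's transition system — 7 states:
  v0 = rec X. b.(b.b.(c.0 + b.0) + c.c.(0 + 0)) + b.X has moves --b--▸ v0, --b--▸ v1
  v1 = b.b.(c.0 + b.0) + c.c.(0 + 0) has moves --b--▸ v2, --c--▸ v3
  v2 = b.(c.0 + b.0) has moves --b--▸ v4
  v3 = c.(0 + 0) has moves --c--▸ v5
  v4 = c.0 + b.0 has moves --b--▸ v6, --c--▸ v6
  v5 = 0 + 0 has moves deadlocked
  v6 = 0 has moves deadlocked
Bisimilarity quotient blocks:
  B0 = {u0}
  B1 = {u1}
  B2 = {u2}
  B3 = {u3, u4, v3}
  B4 = {u5, u6, v5, v6}
  B5 = {v0}
  B6 = {v1}
  B7 = {v2}
  B8 = {v4}
u0 ∈ B0, v0 ∈ B5 → different blocks

P ≁ Q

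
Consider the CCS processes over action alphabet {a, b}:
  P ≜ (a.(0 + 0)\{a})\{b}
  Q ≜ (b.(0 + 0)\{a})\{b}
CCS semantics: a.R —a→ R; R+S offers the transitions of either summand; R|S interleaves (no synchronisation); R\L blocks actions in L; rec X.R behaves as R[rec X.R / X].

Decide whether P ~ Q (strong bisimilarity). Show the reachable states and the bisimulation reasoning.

LTS(P): 2 reachable states
  p0 = (a.(0 + 0)\{a})\{b} ⊢ ··a··> p1
  p1 = (0 + 0)\{a}\{b} ⊢ deadlocked
LTS(Q): 1 reachable states
  q0 = (b.(0 + 0)\{a})\{b} ⊢ deadlocked
Coarsest stable partition (strong bisimilarity classes):
  B0 = {p0}
  B1 = {p1, q0}
p0 ∈ B0, q0 ∈ B1 → different blocks

NO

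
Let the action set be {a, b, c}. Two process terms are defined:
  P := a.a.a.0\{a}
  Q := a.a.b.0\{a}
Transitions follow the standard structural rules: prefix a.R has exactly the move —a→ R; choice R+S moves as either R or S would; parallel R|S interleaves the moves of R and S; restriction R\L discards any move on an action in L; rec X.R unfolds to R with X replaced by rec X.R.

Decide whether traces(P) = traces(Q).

trace-distinct — witness ⟨aaa⟩

LTS(P): 4 reachable states
  s0 = a.a.a.0\{a} ⊢ ··a··> s1
  s1 = a.a.0\{a} ⊢ ··a··> s2
  s2 = a.0\{a} ⊢ ··a··> s3
  s3 = 0\{a} ⊢ ∅
LTS(Q): 4 reachable states
  t0 = a.a.b.0\{a} ⊢ ··a··> t1
  t1 = a.b.0\{a} ⊢ ··a··> t2
  t2 = b.0\{a} ⊢ ··b··> t3
  t3 = 0\{a} ⊢ ∅
Run σ = ⟨aaa⟩ on P: start {s0}
  after a @ step 1: {s1}
  after a @ step 2: {s2}
  after a @ step 3: {s3}
  P completes σ.
Run σ = ⟨aaa⟩ on Q: start {t0}
  after a @ step 1: {t1}
  after a @ step 2: {t2}
  after a @ step 3: no successor for Q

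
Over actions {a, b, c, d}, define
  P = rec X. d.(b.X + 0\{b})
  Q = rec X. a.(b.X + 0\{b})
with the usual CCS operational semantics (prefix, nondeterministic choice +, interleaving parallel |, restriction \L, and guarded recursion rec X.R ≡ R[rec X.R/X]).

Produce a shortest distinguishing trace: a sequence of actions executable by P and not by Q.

d

LTS(P): 2 reachable states
  u0 = rec X. d.(b.X + 0\{b}) has moves =d=> u1
  u1 = b.(rec X. d.(b.X + 0\{b})) + 0\{b} has moves =b=> u0
LTS(Q): 2 reachable states
  v0 = rec X. a.(b.X + 0\{b}) has moves =a=> v1
  v1 = b.(rec X. a.(b.X + 0\{b})) + 0\{b} has moves =b=> v0
Run σ = ⟨d⟩ on P: start {u0}
  [1] d ⇒ {u1}
  ✓ P
Run σ = ⟨d⟩ on Q: start {v0}
  [1] d ⇒ ∅  — Q cannot continue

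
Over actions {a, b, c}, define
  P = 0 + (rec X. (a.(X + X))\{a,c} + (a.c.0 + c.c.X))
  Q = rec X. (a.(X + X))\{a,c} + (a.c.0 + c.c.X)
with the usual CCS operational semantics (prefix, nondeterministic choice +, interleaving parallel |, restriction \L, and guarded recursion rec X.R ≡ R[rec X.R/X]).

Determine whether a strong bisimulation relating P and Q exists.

P ~ Q

P's transition system — 5 states:
  m0 = 0 + (rec X. (a.(X + X))\{a,c} + (a.c.0 + c.c.X)) :: —a→ m1, —c→ m2
  m1 = c.0 :: —c→ m3
  m2 = c.(rec X. (a.(X + X))\{a,c} + (a.c.0 + c.c.X)) :: —c→ m4
  m3 = 0 :: ∅
  m4 = rec X. (a.(X + X))\{a,c} + (a.c.0 + c.c.X) :: —a→ m1, —c→ m2
Q's transition system — 4 states:
  n0 = rec X. (a.(X + X))\{a,c} + (a.c.0 + c.c.X) :: —a→ n1, —c→ n2
  n1 = c.0 :: —c→ n3
  n2 = c.(rec X. (a.(X + X))\{a,c} + (a.c.0 + c.c.X)) :: —c→ n0
  n3 = 0 :: ∅
Partition-refinement fixed point:
  B0 = {m0, m4, n0}
  B1 = {m1, n1}
  B2 = {m3, n3}
  B3 = {m2, n2}
m0 ∈ B0, n0 ∈ B0 → same block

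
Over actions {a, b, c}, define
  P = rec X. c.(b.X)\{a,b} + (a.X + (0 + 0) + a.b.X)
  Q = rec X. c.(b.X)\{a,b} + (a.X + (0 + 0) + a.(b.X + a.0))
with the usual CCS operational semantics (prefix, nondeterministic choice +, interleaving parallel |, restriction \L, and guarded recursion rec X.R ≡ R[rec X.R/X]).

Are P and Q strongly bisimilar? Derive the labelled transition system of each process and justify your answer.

not bisimilar

Reachable graph of P (3 states):
  s0 = rec X. c.(b.X)\{a,b} + (a.X + (0 + 0) + a.b.X) ⊢ =a=> s0, =a=> s1, =c=> s2
  s1 = b.(rec X. c.(b.X)\{a,b} + (a.X + (0 + 0) + a.b.X)) ⊢ =b=> s0
  s2 = (b.(rec X. c.(b.X)\{a,b} + (a.X + (0 + 0) + a.b.X)))\{a,b} ⊢ stopped
Reachable graph of Q (4 states):
  t0 = rec X. c.(b.X)\{a,b} + (a.X + (0 + 0) + a.(b.X + a.0)) ⊢ =a=> t0, =a=> t1, =c=> t2
  t1 = b.(rec X. c.(b.X)\{a,b} + (a.X + (0 + 0) + a.(b.X + a.0))) + a.0 ⊢ =a=> t3, =b=> t0
  t2 = (b.(rec X. c.(b.X)\{a,b} + (a.X + (0 + 0) + a.(b.X + a.0))))\{a,b} ⊢ stopped
  t3 = 0 ⊢ stopped
Coarsest stable partition (strong bisimilarity classes):
  B0 = {s0}
  B1 = {s2, t2, t3}
  B2 = {s1}
  B3 = {t0}
  B4 = {t1}
s0 ∈ B0, t0 ∈ B3 → different blocks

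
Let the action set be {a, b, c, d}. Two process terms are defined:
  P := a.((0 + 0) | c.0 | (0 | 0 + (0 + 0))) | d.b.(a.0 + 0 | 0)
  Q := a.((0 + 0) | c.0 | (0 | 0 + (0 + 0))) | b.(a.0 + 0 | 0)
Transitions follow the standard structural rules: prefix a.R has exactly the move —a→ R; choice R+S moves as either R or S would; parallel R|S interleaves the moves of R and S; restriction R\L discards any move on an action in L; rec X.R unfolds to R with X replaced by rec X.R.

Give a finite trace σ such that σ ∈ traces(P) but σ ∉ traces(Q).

P's transition system — 12 states:
  s0 = a.((0 + 0) | c.0 | (0 | 0 + (0 + 0))) | d.b.(a.0 + 0 | 0) has moves =a=> s1, =d=> s2
  s1 = (0 + 0) | c.0 | (0 | 0 + (0 + 0)) | d.b.(a.0 + 0 | 0) has moves =c=> s3, =d=> s4
  s2 = a.((0 + 0) | c.0 | (0 | 0 + (0 + 0))) | b.(a.0 + 0 | 0) has moves =a=> s4, =b=> s5
  s3 = (0 + 0) | 0 | (0 | 0 + (0 + 0)) | d.b.(a.0 + 0 | 0) has moves =d=> s6
  s4 = (0 + 0) | c.0 | (0 | 0 + (0 + 0)) | b.(a.0 + 0 | 0) has moves =b=> s7, =c=> s6
  s5 = a.((0 + 0) | c.0 | (0 | 0 + (0 + 0))) | (a.0 + 0 | 0) has moves =a=> s7, =a=> s8
  s6 = (0 + 0) | 0 | (0 | 0 + (0 + 0)) | b.(a.0 + 0 | 0) has moves =b=> s9
  s7 = (0 + 0) | c.0 | (0 | 0 + (0 + 0)) | (a.0 + 0 | 0) has moves =a=> s10, =c=> s9
  s8 = a.((0 + 0) | c.0 | (0 | 0 + (0 + 0))) | 0 has moves =a=> s10
  s9 = (0 + 0) | 0 | (0 | 0 + (0 + 0)) | (a.0 + 0 | 0) has moves =a=> s11
  s10 = (0 + 0) | c.0 | (0 | 0 + (0 + 0)) | 0 has moves =c=> s11
  s11 = (0 + 0) | 0 | (0 | 0 + (0 + 0)) | 0 has moves ∅
Q's transition system — 9 states:
  t0 = a.((0 + 0) | c.0 | (0 | 0 + (0 + 0))) | b.(a.0 + 0 | 0) has moves =a=> t1, =b=> t2
  t1 = (0 + 0) | c.0 | (0 | 0 + (0 + 0)) | b.(a.0 + 0 | 0) has moves =b=> t3, =c=> t4
  t2 = a.((0 + 0) | c.0 | (0 | 0 + (0 + 0))) | (a.0 + 0 | 0) has moves =a=> t3, =a=> t5
  t3 = (0 + 0) | c.0 | (0 | 0 + (0 + 0)) | (a.0 + 0 | 0) has moves =a=> t6, =c=> t7
  t4 = (0 + 0) | 0 | (0 | 0 + (0 + 0)) | b.(a.0 + 0 | 0) has moves =b=> t7
  t5 = a.((0 + 0) | c.0 | (0 | 0 + (0 + 0))) | 0 has moves =a=> t6
  t6 = (0 + 0) | c.0 | (0 | 0 + (0 + 0)) | 0 has moves =c=> t8
  t7 = (0 + 0) | 0 | (0 | 0 + (0 + 0)) | (a.0 + 0 | 0) has moves =a=> t8
  t8 = (0 + 0) | 0 | (0 | 0 + (0 + 0)) | 0 has moves ∅
Executing d from P (initial set {s0}):
  [1] d ⇒ {s2}
  ✓ P
Executing d from Q (initial set {t0}):
  [1] d ⇒ ∅  — Q cannot continue

d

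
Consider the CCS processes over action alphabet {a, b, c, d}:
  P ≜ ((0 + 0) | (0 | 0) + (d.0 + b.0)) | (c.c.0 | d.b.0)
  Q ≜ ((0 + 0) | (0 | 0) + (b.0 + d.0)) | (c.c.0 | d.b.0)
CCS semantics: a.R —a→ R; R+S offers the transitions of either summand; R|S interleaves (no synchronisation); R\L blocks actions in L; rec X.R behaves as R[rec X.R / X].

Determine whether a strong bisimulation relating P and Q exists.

bisimilar

P's transition system — 18 states:
  u0 = ((0 + 0) | (0 | 0) + (d.0 + b.0)) | (c.c.0 | d.b.0) | -b-> u1, -c-> u2, -d-> u1, -d-> u3
  u1 = 0 | (c.c.0 | d.b.0) | -c-> u4, -d-> u5
  u2 = ((0 + 0) | (0 | 0) + (d.0 + b.0)) | (c.0 | d.b.0) | -b-> u4, -c-> u6, -d-> u4, -d-> u7
  u3 = ((0 + 0) | (0 | 0) + (d.0 + b.0)) | (c.c.0 | b.0) | -b-> u5, -b-> u8, -c-> u7, -d-> u5
  u4 = 0 | (c.0 | d.b.0) | -c-> u9, -d-> u10
  u5 = 0 | (c.c.0 | b.0) | -b-> u11, -c-> u10
  u6 = ((0 + 0) | (0 | 0) + (d.0 + b.0)) | (0 | d.b.0) | -b-> u9, -d-> u12, -d-> u9
  u7 = ((0 + 0) | (0 | 0) + (d.0 + b.0)) | (c.0 | b.0) | -b-> u10, -b-> u13, -c-> u12, -d-> u10
  u8 = ((0 + 0) | (0 | 0) + (d.0 + b.0)) | (c.c.0 | 0) | -b-> u11, -c-> u13, -d-> u11
  u9 = 0 | (0 | d.b.0) | -d-> u14
  u10 = 0 | (c.0 | b.0) | -b-> u15, -c-> u14
  u11 = 0 | (c.c.0 | 0) | -c-> u15
  u12 = ((0 + 0) | (0 | 0) + (d.0 + b.0)) | (0 | b.0) | -b-> u14, -b-> u16, -d-> u14
  u13 = ((0 + 0) | (0 | 0) + (d.0 + b.0)) | (c.0 | 0) | -b-> u15, -c-> u16, -d-> u15
  u14 = 0 | (0 | b.0) | -b-> u17
  u15 = 0 | (c.0 | 0) | -c-> u17
  u16 = ((0 + 0) | (0 | 0) + (d.0 + b.0)) | (0 | 0) | -b-> u17, -d-> u17
  u17 = 0 | (0 | 0) | ∅
Q's transition system — 18 states:
  v0 = ((0 + 0) | (0 | 0) + (b.0 + d.0)) | (c.c.0 | d.b.0) | -b-> v1, -c-> v2, -d-> v1, -d-> v3
  v1 = 0 | (c.c.0 | d.b.0) | -c-> v4, -d-> v5
  v2 = ((0 + 0) | (0 | 0) + (b.0 + d.0)) | (c.0 | d.b.0) | -b-> v4, -c-> v6, -d-> v4, -d-> v7
  v3 = ((0 + 0) | (0 | 0) + (b.0 + d.0)) | (c.c.0 | b.0) | -b-> v5, -b-> v8, -c-> v7, -d-> v5
  v4 = 0 | (c.0 | d.b.0) | -c-> v9, -d-> v10
  v5 = 0 | (c.c.0 | b.0) | -b-> v11, -c-> v10
  v6 = ((0 + 0) | (0 | 0) + (b.0 + d.0)) | (0 | d.b.0) | -b-> v9, -d-> v12, -d-> v9
  v7 = ((0 + 0) | (0 | 0) + (b.0 + d.0)) | (c.0 | b.0) | -b-> v10, -b-> v13, -c-> v12, -d-> v10
  v8 = ((0 + 0) | (0 | 0) + (b.0 + d.0)) | (c.c.0 | 0) | -b-> v11, -c-> v13, -d-> v11
  v9 = 0 | (0 | d.b.0) | -d-> v14
  v10 = 0 | (c.0 | b.0) | -b-> v15, -c-> v14
  v11 = 0 | (c.c.0 | 0) | -c-> v15
  v12 = ((0 + 0) | (0 | 0) + (b.0 + d.0)) | (0 | b.0) | -b-> v14, -b-> v16, -d-> v14
  v13 = ((0 + 0) | (0 | 0) + (b.0 + d.0)) | (c.0 | 0) | -b-> v15, -c-> v16, -d-> v15
  v14 = 0 | (0 | b.0) | -b-> v17
  v15 = 0 | (c.0 | 0) | -c-> v17
  v16 = ((0 + 0) | (0 | 0) + (b.0 + d.0)) | (0 | 0) | -b-> v17, -d-> v17
  v17 = 0 | (0 | 0) | ∅
Coarsest stable partition (strong bisimilarity classes):
  B0 = {u0, v0}
  B1 = {u1, v1}
  B2 = {u5, v5}
  B3 = {u10, v10}
  B4 = {u15, v15}
  B5 = {u17, v17}
  B6 = {u14, v14}
  B7 = {u11, v11}
  B8 = {u4, v4}
  B9 = {u9, v9}
  B10 = {u3, v3}
  B11 = {u7, v7}
  B12 = {u13, v13}
  B13 = {u16, v16}
  B14 = {u12, v12}
  B15 = {u8, v8}
  B16 = {u2, v2}
  B17 = {u6, v6}
u0 ∈ B0, v0 ∈ B0 → same block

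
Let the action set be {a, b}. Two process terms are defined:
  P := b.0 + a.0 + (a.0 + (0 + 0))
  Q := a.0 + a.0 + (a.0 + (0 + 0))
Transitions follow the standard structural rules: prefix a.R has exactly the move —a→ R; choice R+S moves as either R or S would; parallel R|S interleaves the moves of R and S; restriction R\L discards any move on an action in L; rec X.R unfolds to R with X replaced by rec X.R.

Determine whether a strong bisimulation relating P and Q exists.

not bisimilar

LTS(P): 2 reachable states
  u0 = b.0 + a.0 + (a.0 + (0 + 0)) ⊢ =a=> u1, =b=> u1
  u1 = 0 ⊢ ·
LTS(Q): 2 reachable states
  v0 = a.0 + a.0 + (a.0 + (0 + 0)) ⊢ =a=> v1
  v1 = 0 ⊢ ·
Partition-refinement fixed point:
  B0 = {u0}
  B1 = {u1, v1}
  B2 = {v0}
u0 ∈ B0, v0 ∈ B2 → different blocks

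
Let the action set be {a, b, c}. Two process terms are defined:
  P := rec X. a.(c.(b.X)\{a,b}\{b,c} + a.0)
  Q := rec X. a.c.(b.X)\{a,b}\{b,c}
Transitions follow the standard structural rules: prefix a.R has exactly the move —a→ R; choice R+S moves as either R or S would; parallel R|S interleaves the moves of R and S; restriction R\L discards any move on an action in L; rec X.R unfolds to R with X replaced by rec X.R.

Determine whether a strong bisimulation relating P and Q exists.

Reachable graph of P (4 states):
  u0 = rec X. a.(c.(b.X)\{a,b}\{b,c} + a.0) ⊢ -a-> u1
  u1 = c.(b.(rec X. a.(c.(b.X)\{a,b}\{b,c} + a.0)))\{a,b}\{b,c} + a.0 ⊢ -a-> u2, -c-> u3
  u2 = 0 ⊢ (no moves)
  u3 = (b.(rec X. a.(c.(b.X)\{a,b}\{b,c} + a.0)))\{a,b}\{b,c} ⊢ (no moves)
Reachable graph of Q (3 states):
  v0 = rec X. a.c.(b.X)\{a,b}\{b,c} ⊢ -a-> v1
  v1 = c.(b.(rec X. a.c.(b.X)\{a,b}\{b,c}))\{a,b}\{b,c} ⊢ -c-> v2
  v2 = (b.(rec X. a.c.(b.X)\{a,b}\{b,c}))\{a,b}\{b,c} ⊢ (no moves)
Partition-refinement fixed point:
  B0 = {u0}
  B1 = {u1}
  B2 = {u2, u3, v2}
  B3 = {v0}
  B4 = {v1}
u0 ∈ B0, v0 ∈ B3 → different blocks

P ≁ Q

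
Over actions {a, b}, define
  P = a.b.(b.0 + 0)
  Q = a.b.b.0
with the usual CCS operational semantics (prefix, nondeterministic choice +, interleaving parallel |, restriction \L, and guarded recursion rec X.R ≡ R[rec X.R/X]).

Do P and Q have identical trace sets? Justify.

trace-equivalent

Reachable graph of P (4 states):
  m0 = a.b.(b.0 + 0) → ··a··> m1
  m1 = b.(b.0 + 0) → ··b··> m2
  m2 = b.0 + 0 → ··b··> m3
  m3 = 0 → ·
Reachable graph of Q (4 states):
  n0 = a.b.b.0 → ··a··> n1
  n1 = b.b.0 → ··b··> n2
  n2 = b.0 → ··b··> n3
  n3 = 0 → ·
Bisimilarity quotient blocks:
  B0 = {m0, n0}
  B1 = {m1, n1}
  B2 = {m2, n2}
  B3 = {m3, n3}
m0 ∈ B0, n0 ∈ B0 → same block
Bisimilar ⇒ trace-equivalent.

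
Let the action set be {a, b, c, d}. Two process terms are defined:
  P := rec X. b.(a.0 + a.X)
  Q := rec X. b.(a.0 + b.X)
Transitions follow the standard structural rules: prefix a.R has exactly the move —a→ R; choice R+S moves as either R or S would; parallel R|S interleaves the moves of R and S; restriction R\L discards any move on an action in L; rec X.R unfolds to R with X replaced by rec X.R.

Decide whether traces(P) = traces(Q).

trace-distinct — witness ⟨bab⟩

P's transition system — 3 states:
  s0 = rec X. b.(a.0 + a.X) ⊢ --b--▸ s1
  s1 = a.0 + a.(rec X. b.(a.0 + a.X)) ⊢ --a--▸ s0, --a--▸ s2
  s2 = 0 ⊢ (no moves)
Q's transition system — 3 states:
  t0 = rec X. b.(a.0 + b.X) ⊢ --b--▸ t1
  t1 = a.0 + b.(rec X. b.(a.0 + b.X)) ⊢ --a--▸ t2, --b--▸ t0
  t2 = 0 ⊢ (no moves)
Run σ = ⟨bab⟩ on P: start {s0}
  step 1 (b): {s1}
  step 2 (a): {s0, s2}
  step 3 (b): {s1}
  P completes σ.
Run σ = ⟨bab⟩ on Q: start {t0}
  step 1 (b): {t1}
  step 2 (a): {t2}
  step 3 (b): ∅ (Q stuck)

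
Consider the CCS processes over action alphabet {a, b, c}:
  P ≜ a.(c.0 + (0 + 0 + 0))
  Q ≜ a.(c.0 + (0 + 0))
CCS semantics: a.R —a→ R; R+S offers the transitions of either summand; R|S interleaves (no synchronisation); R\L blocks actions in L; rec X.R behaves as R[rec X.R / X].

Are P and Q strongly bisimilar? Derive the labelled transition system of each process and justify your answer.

Reachable graph of P (3 states):
  m0 = a.(c.0 + (0 + 0 + 0)) ⊢ --a--▸ m1
  m1 = c.0 + (0 + 0 + 0) ⊢ --c--▸ m2
  m2 = 0 ⊢ (no moves)
Reachable graph of Q (3 states):
  n0 = a.(c.0 + (0 + 0)) ⊢ --a--▸ n1
  n1 = c.0 + (0 + 0) ⊢ --c--▸ n2
  n2 = 0 ⊢ (no moves)
Bisimilarity quotient blocks:
  B0 = {m0, n0}
  B1 = {m1, n1}
  B2 = {m2, n2}
m0 ∈ B0, n0 ∈ B0 → same block

P ~ Q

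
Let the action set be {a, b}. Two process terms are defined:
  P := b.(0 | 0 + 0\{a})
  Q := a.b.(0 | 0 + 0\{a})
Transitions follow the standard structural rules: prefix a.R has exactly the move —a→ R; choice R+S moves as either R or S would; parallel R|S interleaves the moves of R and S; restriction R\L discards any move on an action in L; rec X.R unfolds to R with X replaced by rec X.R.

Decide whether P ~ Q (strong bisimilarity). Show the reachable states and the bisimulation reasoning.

P's transition system — 2 states:
  m0 = b.(0 | 0 + 0\{a}) | -b-> m1
  m1 = 0 | 0 + 0\{a} | ∅
Q's transition system — 3 states:
  n0 = a.b.(0 | 0 + 0\{a}) | -a-> n1
  n1 = b.(0 | 0 + 0\{a}) | -b-> n2
  n2 = 0 | 0 + 0\{a} | ∅
Bisimilarity quotient blocks:
  B0 = {m0, n1}
  B1 = {m1, n2}
  B2 = {n0}
m0 ∈ B0, n0 ∈ B2 → different blocks

P ≁ Q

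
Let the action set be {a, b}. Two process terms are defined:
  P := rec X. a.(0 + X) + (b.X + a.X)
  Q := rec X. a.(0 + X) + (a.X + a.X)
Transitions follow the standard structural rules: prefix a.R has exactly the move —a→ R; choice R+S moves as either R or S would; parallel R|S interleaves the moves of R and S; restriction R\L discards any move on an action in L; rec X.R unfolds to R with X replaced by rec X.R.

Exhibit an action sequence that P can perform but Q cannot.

LTS(P): 2 reachable states
  s0 = rec X. a.(0 + X) + (b.X + a.X) has moves ··a··> s0, ··a··> s1, ··b··> s0
  s1 = 0 + (rec X. a.(0 + X) + (b.X + a.X)) has moves ··a··> s0, ··a··> s1, ··b··> s0
LTS(Q): 2 reachable states
  t0 = rec X. a.(0 + X) + (a.X + a.X) has moves ··a··> t0, ··a··> t1
  t1 = 0 + (rec X. a.(0 + X) + (a.X + a.X)) has moves ··a··> t0, ··a··> t1
Executing b from P (initial set {s0}):
  step 1 (b): {s0}
  P completes σ.
Executing b from Q (initial set {t0}):
  step 1 (b): ∅  — Q cannot continue

b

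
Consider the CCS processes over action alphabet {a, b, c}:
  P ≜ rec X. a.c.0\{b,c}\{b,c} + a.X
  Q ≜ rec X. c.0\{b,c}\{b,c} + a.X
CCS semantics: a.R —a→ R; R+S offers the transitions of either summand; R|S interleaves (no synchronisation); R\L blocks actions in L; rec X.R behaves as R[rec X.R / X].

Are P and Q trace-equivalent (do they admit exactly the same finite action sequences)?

P's transition system — 3 states:
  u0 = rec X. a.c.0\{b,c}\{b,c} + a.X has moves --a--▸ u0, --a--▸ u1
  u1 = c.0\{b,c}\{b,c} has moves --c--▸ u2
  u2 = 0\{b,c}\{b,c} has moves (no moves)
Q's transition system — 2 states:
  v0 = rec X. c.0\{b,c}\{b,c} + a.X has moves --a--▸ v0, --c--▸ v1
  v1 = 0\{b,c}\{b,c} has moves (no moves)
Trace ⟨c⟩ through Q, begin at {v0}:
  after c @ step 1: {v1}
  Q completes σ.
Trace ⟨c⟩ through P, begin at {u0}:
  after c @ step 1: no successor for P

trace-distinct — witness ⟨c⟩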